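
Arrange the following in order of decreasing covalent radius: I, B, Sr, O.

Sr, I, B, O

B is in period 2, group 13; O is in period 2, group 16; Sr is in period 5, group 2; I is in period 5, group 17.
Radius decreases left→right (rising Z_eff, same n) and increases top→bottom (higher n).
These span different periods and groups, so the two trends combine.
B > O: B lies to the left of O in period 2, so the across-period effect alone puts B larger.
I > B: the two effects oppose for this pair; the down-group effect wins (133 vs 85 pm).
Sr > I: Sr lies to the left of I in period 5, so the across-period effect alone puts Sr larger.
Tabulated atomic radius (pm): B 85, O 63, Sr 185, I 133.
So from largest to smallest: Sr > I > B > O.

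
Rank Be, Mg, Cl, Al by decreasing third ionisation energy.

Be, Mg, Cl, Al

The third ionization energy removes an electron from the +2 ion. For each element: Be²⁺ is the bare [He] core; Mg²⁺ is the bare [Ne] core; Cl²⁺ still has 5 valence electrons; Al²⁺ still has 1 valence electron.
Breaking into a closed-shell core is much more expensive than removing a leftover valence electron — Mg and Be have the largest IE_3 here.
Valence configurations: Cl²⁺ [Ne]3s²3p³, Al²⁺ [Ne]3s¹.
Tabulated IE_3 (kJ/mol): Be 14849, Mg 7733, Cl 3822, Al 2745.
Putting it together, IE_3: Al < Cl < Mg < Be.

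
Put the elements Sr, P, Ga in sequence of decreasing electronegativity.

P is in period 3, group 15; Ga is in period 4, group 13; Sr is in period 5, group 2.
Atoms toward the upper right of the periodic table pull bonding electrons most strongly.
These span different periods and groups, so the two trends combine.
Ga > Sr: relative to Sr, both the across-period and down-group shifts push Ga's electronegativity up.
P > Ga: relative to Ga, both the across-period and down-group shifts push P's electronegativity up.
Approximate values (Pauling): P 2.19, Ga 1.81, Sr 0.95.
So from highest to lowest: P > Ga > Sr.

P, Ga, Sr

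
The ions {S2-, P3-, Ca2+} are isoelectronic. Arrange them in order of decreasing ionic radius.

All of these have 18 electrons, so size is governed by nuclear charge alone: the more protons, the stronger the pull on the same electron cloud, and the smaller the ion.
Nuclear charges: Ca2+ (Z=20), S2- (Z=16), P3- (Z=15).
Largest to smallest: P3- > S2- > Ca2+.

P3-, S2-, Ca2+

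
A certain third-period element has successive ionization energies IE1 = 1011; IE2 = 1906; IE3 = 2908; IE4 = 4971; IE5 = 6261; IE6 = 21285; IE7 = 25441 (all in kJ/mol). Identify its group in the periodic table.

Look for the largest jump between consecutive ionization energies: IE6/IE5 ≈ 3.4, far larger than any earlier ratio.
That jump marks the point where a core electron is being removed. So the atom has 5 valence electrons.
A main-group element with 5 valence electrons is in group 15.

Group 15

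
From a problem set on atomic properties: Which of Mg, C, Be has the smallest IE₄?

Consider each +3 ion: Mg³⁺ is already 1 electron into the core; C³⁺ still has 1 valence electron; Be³⁺ is already 1 electron into the core.
Pulling an electron out of a noble-gas core costs far more than removing a remaining valence electron, so Mg and Be sit at the high end of IE_4.
The numbers (kJ/mol): Mg 10543, C 6223, Be 21007.
Overall IE_4 order: C < Mg < Be.

C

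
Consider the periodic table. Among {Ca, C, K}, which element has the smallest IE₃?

After 2 electrons have been removed, what remains? Ca²⁺ is the bare [Ar] core; C²⁺ still has 2 valence electrons; K²⁺ is already 1 electron into the core.
Usually core removal costs more than valence removal, but here the competition is close: a tightly held n=2 valence electron can cost more to remove than an n=3 core electron, so the actual values have to decide it.
The numbers (kJ/mol): Ca 4912, C 4620, K 4420.
Hence IE_3: K < C < Ca.

K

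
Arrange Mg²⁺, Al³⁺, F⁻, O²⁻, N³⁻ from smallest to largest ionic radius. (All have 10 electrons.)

All of these have 10 electrons, so size is governed by nuclear charge alone: the more protons, the stronger the pull on the same electron cloud, and the smaller the ion.
Nuclear charges: Al³⁺ (Z=13), Mg²⁺ (Z=12), F⁻ (Z=9), O²⁻ (Z=8), N³⁻ (Z=7).
Smallest to largest: Al³⁺ < Mg²⁺ < F⁻ < O²⁻ < N³⁻.

Al³⁺ < Mg²⁺ < F⁻ < O²⁻ < N³⁻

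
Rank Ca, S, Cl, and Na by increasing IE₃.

S < Cl < Ca < Na

The third ionization energy removes an electron from the +2 ion. For each element: Ca²⁺ is the bare [Ar] core; S²⁺ still has 4 valence electrons; Cl²⁺ still has 5 valence electrons; Na²⁺ is already 1 electron into the core.
Core electrons are held far more tightly than valence electrons, so Ca and Na top the IE_3 order.
Valence configurations: S²⁺ [Ne]3s²3p², Cl²⁺ [Ne]3s²3p³.
The numbers (kJ/mol): Ca 4912, S 3357, Cl 3822, Na 6910.
Hence IE_3: S < Cl < Ca < Na.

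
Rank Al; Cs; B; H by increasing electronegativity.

Cs, Al, B, H

H is in period 1, group 1; B is in period 2, group 13; Al is in period 3, group 13; Cs is in period 6, group 1.
Smaller atoms with higher effective nuclear charge are more electronegative.
These span different periods and groups, so the two trends combine.
Al > Cs: relative to Cs, both the across-period and down-group shifts push Al's electronegativity up.
B > Al: B sits above Al in group 13, so the down-group effect alone puts B higher.
H > B: the two effects oppose for this pair; the down-group effect wins (2.20 vs 2.04).
For reference (Pauling): H 2.20, B 2.04, Al 1.61, Cs 0.79.
So from lowest to highest: Cs < Al < B < H.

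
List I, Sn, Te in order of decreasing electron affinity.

I > Te > Sn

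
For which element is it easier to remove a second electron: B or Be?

Be

The second ionization energy removes an electron from the +1 ion. For each element: B⁺ still has 2 valence electrons; Be⁺ still has 1 valence electron.
All are still removing valence electrons, so compare the +1 ions as you would atoms: IE_2 generally rises across a period (higher Z_eff) and falls down a group (larger shell), subject to the usual subshell exceptions.
Valence configurations: B⁺ [He]2s², Be⁺ [He]2s¹.
Tabulated IE_2 (kJ/mol): B 2427, Be 1757.
So the second ionization energies run Be < B.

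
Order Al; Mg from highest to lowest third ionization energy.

Mg, Al

The third ionization energy removes an electron from the +2 ion. For each element: Al²⁺ still has 1 valence electron; Mg²⁺ is the bare [Ne] core.
Pulling an electron out of a noble-gas core costs far more than removing a remaining valence electron, so Mg sits at the high end of IE_3.
The numbers (kJ/mol): Al 2745, Mg 7733.
Overall IE_3 order: Al < Mg.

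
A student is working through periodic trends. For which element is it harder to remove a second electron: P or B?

B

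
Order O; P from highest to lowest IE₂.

The second ionization energy removes an electron from the +1 ion. For each element: O⁺ still has 5 valence electrons; P⁺ still has 4 valence electrons.
All are still removing valence electrons, so compare the +1 ions as you would atoms: IE_2 generally rises across a period (higher Z_eff) and falls down a group (larger shell), subject to the usual subshell exceptions.
Valence configurations: O⁺ [He]2s²2p³, P⁺ [Ne]3s²3p².
Tabulated IE_2 (kJ/mol): O 3388, P 1907.
Overall IE_2 order: P < O.

O, P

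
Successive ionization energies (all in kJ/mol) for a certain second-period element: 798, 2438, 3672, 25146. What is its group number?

Look for the largest jump between consecutive ionization energies: IE4/IE3 ≈ 6.8, far larger than any earlier ratio.
That jump marks the point where a core electron is being removed. So the atom has 3 valence electrons.
A main-group element with 3 valence electrons is in group 13.

Group 13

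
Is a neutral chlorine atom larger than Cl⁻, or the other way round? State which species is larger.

Cl⁻

Forming Cl⁻ adds 1 electron to Cl. More electron–electron repulsion in the same shell, with unchanged nuclear charge, lets the cloud expand.
An anion is larger than its parent atom: Cl⁻ > Cl.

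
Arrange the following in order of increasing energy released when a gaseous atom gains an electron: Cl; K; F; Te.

F is in period 2, group 17; Cl is in period 3, group 17; K is in period 4, group 1; Te is in period 5, group 16.
Adding an electron releases more energy for atoms nearer the top right (short of the noble gases).
Neither a single period nor a single group — weigh both effects.
Te > K: period and group pull opposite ways; the across-period shift dominates (190 vs 48 kJ/mol).
F > Te: both effects reinforce here, so F is clearly the higher of the two.
Cl > F: this pair runs against the simple trend — see the exception note.
Note the exception: Cl has a higher electron affinity than F, contrary to the simple trend — F's small 2p subshell makes the incoming electron feel strong e⁻–e⁻ repulsion, so Cl actually releases more energy on gaining an electron.
For reference (kJ/mol): F 328, Cl 349, K 48, Te 190.
So from lowest to highest: K < Te < F < Cl.

K, Te, F, Cl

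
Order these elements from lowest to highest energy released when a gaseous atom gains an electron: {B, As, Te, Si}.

Atoms with high Z_eff and room in the valence shell (especially the halogens) have the most exothermic electron affinities.
These sit on a diagonal, where the across-period and down-group effects partly cancel.
As > B: the two effects oppose for this pair; the across-period effect wins (78 vs 27 kJ/mol).
Si > As: the two effects oppose for this pair; the down-group effect wins (134 vs 78 kJ/mol).
Te > Si: the two effects oppose for this pair; the across-period effect wins (190 vs 134 kJ/mol).
For reference (kJ/mol): B 27, Si 134, As 78, Te 190.
So from lowest to highest: B < As < Si < Te.

B < As < Si < Te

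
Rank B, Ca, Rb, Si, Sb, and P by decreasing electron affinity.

B is in period 2, group 13; Si is in period 3, group 14; P is in period 3, group 15; Ca is in period 4, group 2; Rb is in period 5, group 1; Sb is in period 5, group 15.
Adding an electron releases more energy for atoms nearer the top right (short of the noble gases).
Here both period and group differ, so the two effects have to be weighed against each other.
B > Ca: both effects reinforce here, so B is clearly the higher of the two.
Rb > B: this pair runs against the simple trend — see the exception note.
P > Rb: relative to Rb, both the across-period and down-group shifts push P's electron affinity up.
Sb > P: this pair runs against the simple trend — see the exception note.
Si > Sb: the two effects oppose for this pair; the down-group effect wins (134 vs 103 kJ/mol).
Note the exception: Rb has a higher electron affinity than B, contrary to the simple trend — B's ns²np¹ configuration gives only a small electron affinity — the sparsely filled np subshell binds an added electron weakly.
Note the exception: Sb has a higher electron affinity than P, contrary to the simple trend — both are half-filled np³, but the pairing/repulsion penalty for the added electron shrinks as the p orbitals become larger and more diffuse down the group, and for Sb that outweighs the weaker nuclear attraction.
Note the exception: Rb has a higher electron affinity than Ca, contrary to the simple trend — adding an electron to Ca (ns²) has to open a new, higher-energy np subshell, which is unfavourable.
Tabulated electron affinity (kJ/mol): B 27, Si 134, P 72, Ca 2, Rb 47, Sb 103.
So from highest to lowest: Si > Sb > P > Rb > B > Ca.

Si > Sb > P > Rb > B > Ca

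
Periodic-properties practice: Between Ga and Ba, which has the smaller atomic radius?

Ga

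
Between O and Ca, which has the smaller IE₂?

Ca

Consider each +1 ion: O⁺ still has 5 valence electrons; Ca⁺ still has 1 valence electron.
All are still removing valence electrons, so compare the +1 ions as you would atoms: IE_2 generally rises across a period (higher Z_eff) and falls down a group (larger shell), subject to the usual subshell exceptions.
Valence configurations: O⁺ [He]2s²2p³, Ca⁺ [Ar]4s¹.
Approximate IE_2 values (kJ/mol): O 3388, Ca 1145.
Putting it together, IE_2: Ca < O.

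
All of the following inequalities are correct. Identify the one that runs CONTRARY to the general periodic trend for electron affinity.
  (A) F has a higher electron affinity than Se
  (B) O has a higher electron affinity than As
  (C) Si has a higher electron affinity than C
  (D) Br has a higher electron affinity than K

The general trend: electron affinity increases across a period and decreases down a group.
(A) F (period 2, group 17) vs Se (period 4, group 16): the stated order agrees with the simple trend.
(B) O (period 2, group 16) vs As (period 4, group 15): the stated order agrees with the simple trend.
(C) Si (period 3, group 14) vs C (period 2, group 14): the stated order contradicts the simple trend.
(D) Br (period 4, group 17) vs K (period 4, group 1): the stated order agrees with the simple trend.
The exception is (C): Si's larger, more diffuse 3p orbitals accept an added electron slightly more readily than C's compact 2p.

(C)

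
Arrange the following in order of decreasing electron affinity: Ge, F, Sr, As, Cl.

Cl > F > Ge > As > Sr

F is in period 2, group 17; Cl is in period 3, group 17; Ge is in period 4, group 14; As is in period 4, group 15; Sr is in period 5, group 2.
Electron affinity generally becomes more exothermic across a period toward the halogens and less exothermic down a group.
Here both period and group differ, so the two effects have to be weighed against each other.
As > Sr: both effects reinforce here, so As is clearly the higher of the two.
Ge > As: this pair runs against the simple trend — see the exception note.
F > Ge: both effects reinforce here, so F is clearly the higher of the two.
Cl > F: this pair runs against the simple trend — see the exception note.
Note the exception: Ge has a higher electron affinity than As, contrary to the simple trend — adding an electron to As's half-filled 4p³ is unfavourable, so Ge (4p²) has the more exothermic EA.
Note the exception: Cl has a higher electron affinity than F, contrary to the simple trend — F's small 2p subshell makes the incoming electron feel strong e⁻–e⁻ repulsion, so Cl actually releases more energy on gaining an electron.
For reference (kJ/mol): F 328, Cl 349, Ge 119, As 78, Sr 5.
So from highest to lowest: Cl > F > Ge > As > Sr.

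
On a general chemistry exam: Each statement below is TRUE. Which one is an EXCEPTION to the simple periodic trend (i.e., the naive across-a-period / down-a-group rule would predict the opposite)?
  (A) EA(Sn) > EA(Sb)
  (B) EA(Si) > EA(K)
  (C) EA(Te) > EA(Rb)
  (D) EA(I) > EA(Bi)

The general trend: electron affinity increases across a period and decreases down a group.
(A) Sn (period 5, group 14) vs Sb (period 5, group 15): the stated order contradicts the simple trend.
(B) Si (period 3, group 14) vs K (period 4, group 1): the stated order agrees with the simple trend.
(C) Te (period 5, group 16) vs Rb (period 5, group 1): the stated order agrees with the simple trend.
(D) I (period 5, group 17) vs Bi (period 6, group 15): the stated order agrees with the simple trend.
The exception is (A): adding an electron to Sb's half-filled 5p³ is unfavourable, so Sn has the more exothermic EA.

(A)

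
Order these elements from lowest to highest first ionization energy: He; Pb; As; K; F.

IE₁ increases left→right with effective nuclear charge and decreases top→bottom as the valence shell moves farther out.
These span different periods and groups, so the two trends combine.
Pb > K: the two effects oppose for this pair; the across-period effect wins (716 vs 419 kJ/mol).
As > Pb: both effects reinforce here, so As is clearly the higher of the two.
F > As: relative to As, both the across-period and down-group shifts push F's first ionization energy up.
He > F: relative to F, both the across-period and down-group shifts push He's first ionization energy up.
Approximate values (kJ/mol): He 2372, F 1681, K 419, As 947, Pb 716.
So from lowest to highest: K < Pb < As < F < He.

K < Pb < As < F < He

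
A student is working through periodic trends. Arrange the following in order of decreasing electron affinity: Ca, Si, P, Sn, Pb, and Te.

Electron affinity generally becomes more exothermic across a period toward the halogens and less exothermic down a group.
Neither a single period nor a single group — weigh both effects.
Pb > Ca: period and group pull opposite ways; the across-period shift dominates (35 vs 2 kJ/mol).
P > Pb: relative to Pb, both the across-period and down-group shifts push P's electron affinity up.
Sn > P: this pair runs against the simple trend — see the exception note.
Si > Sn: Si sits above Sn in group 14, so the down-group effect alone puts Si higher.
Te > Si: the two effects oppose for this pair; the across-period effect wins (190 vs 134 kJ/mol).
Note the exception: Sn has a higher electron affinity than P, contrary to the simple trend — adding an electron to P's half-filled np³ subshell costs electron-pairing energy.
Note the exception: Si has a higher electron affinity than P, contrary to the simple trend — adding an electron to P's half-filled 3p³ is unfavourable, so Si (3p²) has the more exothermic EA.
For reference (kJ/mol): Si 134, P 72, Ca 2, Sn 107, Te 190, Pb 35.
So from highest to lowest: Te > Si > Sn > P > Pb > Ca.

Te, Si, Sn, P, Pb, Ca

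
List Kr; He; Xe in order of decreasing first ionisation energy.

He > Kr > Xe

He is in period 1, group 18; Kr is in period 4, group 18; Xe is in period 5, group 18.
Across a period the outer electron is held more tightly (higher IE₁); down a group it sits in a higher shell, more shielded, and comes off more easily.
All are in group 18, so first ionization energy increases up the group.
So from highest to lowest: He > Kr > Xe.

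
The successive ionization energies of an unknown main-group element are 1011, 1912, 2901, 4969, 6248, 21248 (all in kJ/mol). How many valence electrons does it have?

Look for the largest jump between consecutive ionization energies: IE6/IE5 ≈ 3.4, far larger than any earlier ratio.
That jump marks the point where a core electron is being removed. So the atom has 5 valence electrons.

5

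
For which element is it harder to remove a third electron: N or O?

IE_3 is the cost of taking one more electron from the +2 cation: N²⁺ still has 3 valence electrons; O²⁺ still has 4 valence electrons.
All are still removing valence electrons, so compare the +2 ions as you would atoms: IE_3 generally rises across a period (higher Z_eff) and falls down a group (larger shell), subject to the usual subshell exceptions.
Valence configurations: N²⁺ [He]2s²2p¹, O²⁺ [He]2s²2p².
Approximate IE_3 values (kJ/mol): N 4578, O 5300.
Putting it together, IE_3: N < O.

O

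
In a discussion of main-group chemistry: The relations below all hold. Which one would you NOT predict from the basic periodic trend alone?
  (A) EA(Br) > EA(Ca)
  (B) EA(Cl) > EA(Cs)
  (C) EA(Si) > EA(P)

(C)

The general trend: electron affinity increases across a period and decreases down a group.
(A) Br (period 4, group 17) vs Ca (period 4, group 2): the stated order agrees with the simple trend.
(B) Cl (period 3, group 17) vs Cs (period 6, group 1): the stated order agrees with the simple trend.
(C) Si (period 3, group 14) vs P (period 3, group 15): the stated order contradicts the simple trend.
The exception is (C): adding an electron to P's half-filled 3p³ is unfavourable, so Si (3p²) has the more exothermic EA.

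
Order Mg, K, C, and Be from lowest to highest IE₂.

Mg, Be, C, K

The second ionization energy removes an electron from the +1 ion. For each element: Mg⁺ still has 1 valence electron; K⁺ is the bare [Ar] core; C⁺ still has 3 valence electrons; Be⁺ still has 1 valence electron.
Core electrons are held far more tightly than valence electrons, so K tops the IE_2 order.
Valence configurations: Mg⁺ [Ne]3s¹, C⁺ [He]2s²2p¹, Be⁺ [He]2s¹.
Approximate IE_2 values (kJ/mol): Mg 1451, K 3052, C 2353, Be 1757.
Hence IE_2: Mg < Be < C < K.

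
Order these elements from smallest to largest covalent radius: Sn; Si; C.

C < Si < Sn

C is in period 2, group 14; Si is in period 3, group 14; Sn is in period 5, group 14.
Across a period the added protons contract the valence shell; down a group each new principal shell makes the atom larger.
All are in group 14, so atomic radius increases down the group.
So from smallest to largest: C < Si < Sn.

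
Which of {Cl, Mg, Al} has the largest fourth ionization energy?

Al

Consider each +3 ion: Cl³⁺ still has 4 valence electrons; Mg³⁺ is already 1 electron into the core; Al³⁺ is the bare [Ne] core.
Breaking into a closed-shell core is much more expensive than removing a leftover valence electron — Mg and Al have the largest IE_4 here.
Approximate IE_4 values (kJ/mol): Cl 5159, Mg 10543, Al 11577.
Hence IE_4: Cl < Mg < Al.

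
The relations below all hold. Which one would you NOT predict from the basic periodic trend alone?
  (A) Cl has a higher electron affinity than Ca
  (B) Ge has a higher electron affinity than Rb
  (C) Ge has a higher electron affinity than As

(C)

The general trend: electron affinity increases across a period and decreases down a group.
(A) Cl (period 3, group 17) vs Ca (period 4, group 2): the stated order agrees with the simple trend.
(B) Ge (period 4, group 14) vs Rb (period 5, group 1): the stated order agrees with the simple trend.
(C) Ge (period 4, group 14) vs As (period 4, group 15): the stated order contradicts the simple trend.
The exception is (C): adding an electron to As's half-filled 4p³ is unfavourable, so Ge (4p²) has the more exothermic EA.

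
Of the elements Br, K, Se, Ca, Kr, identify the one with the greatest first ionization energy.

Kr

K is in period 4, group 1; Ca is in period 4, group 2; Se is in period 4, group 16; Br is in period 4, group 17; Kr is in period 4, group 18.
Across a period the outer electron is held more tightly (higher IE₁); down a group it sits in a higher shell, more shielded, and comes off more easily.
All lie in period 4, so first ionization energy increases left to right.
The greatest first ionization energy among these belongs to Kr.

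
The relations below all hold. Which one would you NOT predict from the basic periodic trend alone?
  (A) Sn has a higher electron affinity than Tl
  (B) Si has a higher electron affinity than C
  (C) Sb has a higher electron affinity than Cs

(B)

The general trend: electron affinity increases across a period and decreases down a group.
(A) Sn (period 5, group 14) vs Tl (period 6, group 13): the stated order agrees with the simple trend.
(B) Si (period 3, group 14) vs C (period 2, group 14): the stated order contradicts the simple trend.
(C) Sb (period 5, group 15) vs Cs (period 6, group 1): the stated order agrees with the simple trend.
The exception is (B): Si's larger, more diffuse 3p orbitals accept an added electron slightly more readily than C's compact 2p.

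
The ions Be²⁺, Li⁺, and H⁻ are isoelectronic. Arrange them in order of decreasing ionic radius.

H⁻ > Li⁺ > Be²⁺

All of these have 2 electrons, so size is governed by nuclear charge alone: the more protons, the stronger the pull on the same electron cloud, and the smaller the ion.
Nuclear charges: Be²⁺ (Z=4), Li⁺ (Z=3), H⁻ (Z=1).
Largest to smallest: H⁻ > Li⁺ > Be²⁺.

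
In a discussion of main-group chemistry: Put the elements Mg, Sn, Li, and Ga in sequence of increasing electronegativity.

Li is in period 2, group 1; Mg is in period 3, group 2; Ga is in period 4, group 13; Sn is in period 5, group 14.
Electronegativity increases across a period and decreases down a group, tracking effective nuclear charge and atomic size.
These sit on a diagonal, where the across-period and down-group effects partly cancel.
Mg > Li: period and group pull opposite ways; the across-period shift dominates (1.31 vs 0.98).
Ga > Mg: period and group pull opposite ways; the across-period shift dominates (1.81 vs 1.31).
Sn > Ga: period and group pull opposite ways; the across-period shift dominates (1.96 vs 1.81).
Approximate values (Pauling): Li 0.98, Mg 1.31, Ga 1.81, Sn 1.96.
So from lowest to highest: Li < Mg < Ga < Sn.

Li < Mg < Ga < Sn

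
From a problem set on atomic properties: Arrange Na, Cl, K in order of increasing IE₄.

After 3 electrons have been removed, what remains? Na³⁺ is already 2 electrons into the core; Cl³⁺ still has 4 valence electrons; K³⁺ is already 2 electrons into the core.
Core electrons are held far more tightly than valence electrons, so K and Na top the IE_4 order.
Approximate IE_4 values (kJ/mol): Na 9543, Cl 5159, K 5877.
Overall IE_4 order: Cl < K < Na.

Cl < K < Na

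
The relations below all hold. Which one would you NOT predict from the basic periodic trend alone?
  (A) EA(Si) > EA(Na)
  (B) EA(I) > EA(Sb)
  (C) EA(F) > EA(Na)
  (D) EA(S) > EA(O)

The general trend: electron affinity increases across a period and decreases down a group.
(A) Si (period 3, group 14) vs Na (period 3, group 1): the stated order agrees with the simple trend.
(B) I (period 5, group 17) vs Sb (period 5, group 15): the stated order agrees with the simple trend.
(C) F (period 2, group 17) vs Na (period 3, group 1): the stated order agrees with the simple trend.
(D) S (period 3, group 16) vs O (period 2, group 16): the stated order contradicts the simple trend.
The exception is (D): the compact 2p subshell of O repels the added electron more than S's larger 3p does.

(D)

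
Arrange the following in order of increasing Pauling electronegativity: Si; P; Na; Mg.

Na, Mg, Si, P

Na is in period 3, group 1; Mg is in period 3, group 2; Si is in period 3, group 14; P is in period 3, group 15.
Electronegativity increases across a period and decreases down a group, tracking effective nuclear charge and atomic size.
All lie in period 3, so electronegativity increases left to right.
So from lowest to highest: Na < Mg < Si < P.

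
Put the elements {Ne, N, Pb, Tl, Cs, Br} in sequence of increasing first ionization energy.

N is in period 2, group 15; Ne is in period 2, group 18; Br is in period 4, group 17; Cs is in period 6, group 1; Tl is in period 6, group 13; Pb is in period 6, group 14.
First ionization energy rises across a period (greater Z_eff holds electrons more tightly) and falls down a group (valence electrons are farther from the nucleus).
Here both period and group differ, so the two effects have to be weighed against each other.
Tl > Cs: Tl lies to the right of Cs in period 6, so the across-period effect alone puts Tl higher.
Pb > Tl: Pb lies to the right of Tl in period 6, so the across-period effect alone puts Pb higher.
Br > Pb: relative to Pb, both the across-period and down-group shifts push Br's first ionization energy up.
N > Br: period and group pull opposite ways; the down-group shift dominates (1402 vs 1140 kJ/mol).
Ne > N: both are in period 2; the period trend gives Ne the larger value.
For reference (kJ/mol): N 1402, Ne 2081, Br 1140, Cs 376, Tl 589, Pb 716.
So from lowest to highest: Cs < Tl < Pb < Br < N < Ne.

Cs < Tl < Pb < Br < N < Ne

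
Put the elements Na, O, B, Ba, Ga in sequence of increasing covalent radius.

O, B, Ga, Na, Ba

B is in period 2, group 13; O is in period 2, group 16; Na is in period 3, group 1; Ga is in period 4, group 13; Ba is in period 6, group 2.
Atomic radius shrinks across a period as nuclear charge pulls the same shell inward, and grows down a group as new shells are added.
Here both period and group differ, so the two effects have to be weighed against each other.
B > O: both are in period 2; the period trend gives B the larger value.
Ga > B: they share group 13; the group trend gives Ga the larger value.
Na > Ga: the two effects oppose for this pair; the across-period effect wins (155 vs 124 pm).
Ba > Na: period and group pull opposite ways; the down-group shift dominates (196 vs 155 pm).
For reference (pm): B 85, O 63, Na 155, Ga 124, Ba 196.
So from smallest to largest: O < B < Ga < Na < Ba.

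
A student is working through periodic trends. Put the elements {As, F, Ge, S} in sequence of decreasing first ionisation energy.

F > S > As > Ge

First ionization energy rises across a period (greater Z_eff holds electrons more tightly) and falls down a group (valence electrons are farther from the nucleus).
These span different periods and groups, so the two trends combine.
As > Ge: both are in period 4; the period trend gives As the larger value.
S > As: relative to As, both the across-period and down-group shifts push S's first ionization energy up.
F > S: relative to S, both the across-period and down-group shifts push F's first ionization energy up.
Tabulated first ionization energy (kJ/mol): F 1681, S 1000, Ge 762, As 947.
So from highest to lowest: F > S > As > Ge.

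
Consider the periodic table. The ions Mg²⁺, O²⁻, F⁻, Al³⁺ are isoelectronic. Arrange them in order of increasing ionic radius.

All of these have 10 electrons, so size is governed by nuclear charge alone: the more protons, the stronger the pull on the same electron cloud, and the smaller the ion.
Nuclear charges: Al³⁺ (Z=13), Mg²⁺ (Z=12), F⁻ (Z=9), O²⁻ (Z=8).
Smallest to largest: Al³⁺ < Mg²⁺ < F⁻ < O²⁻.

Al³⁺ < Mg²⁺ < F⁻ < O²⁻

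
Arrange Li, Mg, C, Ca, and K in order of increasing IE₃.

K, C, Ca, Mg, Li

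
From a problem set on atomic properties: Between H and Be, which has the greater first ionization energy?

H is in period 1, group 1; Be is in period 2, group 2.
First ionization energy rises across a period (greater Z_eff holds electrons more tightly) and falls down a group (valence electrons are farther from the nucleus).
A diagonal step moves right (one effect) and down (the opposite effect) at once.
H > Be: period and group pull opposite ways; the down-group shift dominates (1312 vs 900 kJ/mol).
For reference (kJ/mol): H 1312, Be 900.
So H has the greater first ionization energy (H > Be).

H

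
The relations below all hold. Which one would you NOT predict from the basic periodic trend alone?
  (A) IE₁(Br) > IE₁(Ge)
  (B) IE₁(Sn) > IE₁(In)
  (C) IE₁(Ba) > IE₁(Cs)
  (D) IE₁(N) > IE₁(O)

The general trend: IE₁ increases across a period and decreases down a group.
(A) Br (period 4, group 17) vs Ge (period 4, group 14): the stated order agrees with the simple trend.
(B) Sn (period 5, group 14) vs In (period 5, group 13): the stated order agrees with the simple trend.
(C) Ba (period 6, group 2) vs Cs (period 6, group 1): the stated order agrees with the simple trend.
(D) N (period 2, group 15) vs O (period 2, group 16): the stated order contradicts the simple trend.
The exception is (D): pairing an electron in O's 2p⁴ costs repulsion energy, so O ionizes more easily than half-filled N (2p³).

(D)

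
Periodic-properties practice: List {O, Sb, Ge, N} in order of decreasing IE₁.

N > O > Sb > Ge

N is in period 2, group 15; O is in period 2, group 16; Ge is in period 4, group 14; Sb is in period 5, group 15.
Removing the outermost electron gets harder across a period and easier down a group.
Here both period and group differ, so the two effects have to be weighed against each other.
Sb > Ge: period and group pull opposite ways; the across-period shift dominates (831 vs 762 kJ/mol).
O > Sb: both effects reinforce here, so O is clearly the higher of the two.
N > O: this pair runs against the simple trend — see the exception note.
Note the exception: N has a higher first ionization energy than O, contrary to the simple trend — pairing an electron in O's 2p⁴ costs repulsion energy, so O ionizes more easily than half-filled N (2p³).
Approximate values (kJ/mol): N 1402, O 1314, Ge 762, Sb 831.
So from highest to lowest: N > O > Sb > Ge.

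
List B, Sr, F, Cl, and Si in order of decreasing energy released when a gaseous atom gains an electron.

Cl > F > Si > B > Sr

Adding an electron releases more energy for atoms nearer the top right (short of the noble gases).
These span different periods and groups, so the two trends combine.
B > Sr: both effects reinforce here, so B is clearly the higher of the two.
Si > B: period and group pull opposite ways; the across-period shift dominates (134 vs 27 kJ/mol).
F > Si: both effects reinforce here, so F is clearly the higher of the two.
Cl > F: this pair runs against the simple trend — see the exception note.
Note the exception: Cl has a higher electron affinity than F, contrary to the simple trend — F's small 2p subshell makes the incoming electron feel strong e⁻–e⁻ repulsion, so Cl actually releases more energy on gaining an electron.
Tabulated electron affinity (kJ/mol): B 27, F 328, Si 134, Cl 349, Sr 5.
So from highest to lowest: Cl > F > Si > B > Sr.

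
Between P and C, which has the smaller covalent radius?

C is in period 2, group 14; P is in period 3, group 15.
Radius decreases left→right (rising Z_eff, same n) and increases top→bottom (higher n).
These sit on a diagonal, where the across-period and down-group effects partly cancel.
P > C: period and group pull opposite ways; the down-group shift dominates (111 vs 75 pm).
Approximate values (pm): C 75, P 111.
So C has the smaller covalent radius (C < P).

C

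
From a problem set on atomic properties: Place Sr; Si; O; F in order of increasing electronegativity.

Smaller atoms with higher effective nuclear charge are more electronegative.
Neither a single period nor a single group — weigh both effects.
Si > Sr: relative to Sr, both the across-period and down-group shifts push Si's electronegativity up.
O > Si: relative to Si, both the across-period and down-group shifts push O's electronegativity up.
F > O: F lies to the right of O in period 2, so the across-period effect alone puts F higher.
For reference (Pauling): O 3.44, F 3.98, Si 1.90, Sr 0.95.
So from lowest to highest: Sr < Si < O < F.

Sr, Si, O, F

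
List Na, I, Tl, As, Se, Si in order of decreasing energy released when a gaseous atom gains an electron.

Na is in period 3, group 1; Si is in period 3, group 14; As is in period 4, group 15; Se is in period 4, group 16; I is in period 5, group 17; Tl is in period 6, group 13.
Adding an electron releases more energy for atoms nearer the top right (short of the noble gases).
Here both period and group differ, so the two effects have to be weighed against each other.
Na > Tl: the two effects oppose for this pair; the down-group effect wins (53 vs 19 kJ/mol).
As > Na: period and group pull opposite ways; the across-period shift dominates (78 vs 53 kJ/mol).
Si > As: the two effects oppose for this pair; the down-group effect wins (134 vs 78 kJ/mol).
Se > Si: period and group pull opposite ways; the across-period shift dominates (195 vs 134 kJ/mol).
I > Se: the two effects oppose for this pair; the across-period effect wins (295 vs 195 kJ/mol).
Approximate values (kJ/mol): Na 53, Si 134, As 78, Se 195, I 295, Tl 19.
So from highest to lowest: I > Se > Si > As > Na > Tl.

I > Se > Si > As > Na > Tl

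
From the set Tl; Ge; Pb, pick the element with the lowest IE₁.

Ge is in period 4, group 14; Tl is in period 6, group 13; Pb is in period 6, group 14.
IE₁ increases left→right with effective nuclear charge and decreases top→bottom as the valence shell moves farther out.
Neither a single period nor a single group — weigh both effects.
Pb > Tl: Pb lies to the right of Tl in period 6, so the across-period effect alone puts Pb higher.
Ge > Pb: Ge sits above Pb in group 14, so the down-group effect alone puts Ge higher.
Approximate values (kJ/mol): Ge 762, Tl 589, Pb 716.
The lowest IE₁ among these belongs to Tl.

Tl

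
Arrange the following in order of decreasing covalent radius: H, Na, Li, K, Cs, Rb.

Cs > Rb > K > Na > Li > H

H is in period 1, group 1; Li is in period 2, group 1; Na is in period 3, group 1; K is in period 4, group 1; Rb is in period 5, group 1; Cs is in period 6, group 1.
Atomic radius shrinks across a period as nuclear charge pulls the same shell inward, and grows down a group as new shells are added.
All are in group 1, so atomic radius increases down the group.
So from largest to smallest: Cs > Rb > K > Na > Li > H.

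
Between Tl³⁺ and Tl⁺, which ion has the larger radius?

Both ions have Z = 81 protons, but Tl³⁺ has lost more electrons, so its remaining electrons feel a larger effective nuclear charge per electron and are pulled in more tightly.
Higher positive charge → smaller ion, so Tl⁺ > Tl³⁺.

Tl⁺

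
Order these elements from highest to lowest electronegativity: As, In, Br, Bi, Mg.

Br > As > Bi > In > Mg

Mg is in period 3, group 2; As is in period 4, group 15; Br is in period 4, group 17; In is in period 5, group 13; Bi is in period 6, group 15.
Atoms toward the upper right of the periodic table pull bonding electrons most strongly.
Here both period and group differ, so the two effects have to be weighed against each other.
In > Mg: the two effects oppose for this pair; the across-period effect wins (1.78 vs 1.31).
Bi > In: the two effects oppose for this pair; the across-period effect wins (2.02 vs 1.78).
As > Bi: they share group 15; the group trend gives As the larger value.
Br > As: Br lies to the right of As in period 4, so the across-period effect alone puts Br higher.
Tabulated electronegativity (Pauling): Mg 1.31, As 2.18, Br 2.96, In 1.78, Bi 2.02.
So from highest to lowest: Br > As > Bi > In > Mg.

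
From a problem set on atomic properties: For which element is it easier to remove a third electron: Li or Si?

After 2 electrons have been removed, what remains? Li²⁺ is already 1 electron into the core; Si²⁺ still has 2 valence electrons.
Core electrons are held far more tightly than valence electrons, so Li tops the IE_3 order.
Tabulated IE_3 (kJ/mol): Li 11815, Si 3232.
So the third ionization energies run Si < Li.

Si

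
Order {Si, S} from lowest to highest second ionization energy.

Si, S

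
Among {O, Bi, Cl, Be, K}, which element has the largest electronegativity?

O

Be is in period 2, group 2; O is in period 2, group 16; Cl is in period 3, group 17; K is in period 4, group 1; Bi is in period 6, group 15.
Electronegativity increases across a period and decreases down a group, tracking effective nuclear charge and atomic size.
These span different periods and groups, so the two trends combine.
Be > K: relative to K, both the across-period and down-group shifts push Be's electronegativity up.
Bi > Be: period and group pull opposite ways; the across-period shift dominates (2.02 vs 1.57).
Cl > Bi: relative to Bi, both the across-period and down-group shifts push Cl's electronegativity up.
O > Cl: the two effects oppose for this pair; the down-group effect wins (3.44 vs 3.16).
For reference (Pauling): Be 1.57, O 3.44, Cl 3.16, K 0.82, Bi 2.02.
The largest electronegativity among these belongs to O.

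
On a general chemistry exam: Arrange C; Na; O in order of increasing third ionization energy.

The third ionization energy removes an electron from the +2 ion. For each element: C²⁺ still has 2 valence electrons; Na²⁺ is already 1 electron into the core; O²⁺ still has 4 valence electrons.
Breaking into a closed-shell core is much more expensive than removing a leftover valence electron — Na has the largest IE_3 here.
Valence configurations: C²⁺ [He]2s², O²⁺ [He]2s²2p².
Tabulated IE_3 (kJ/mol): C 4620, Na 6910, O 5300.
So the third ionization energies run C < O < Na.

C, O, Na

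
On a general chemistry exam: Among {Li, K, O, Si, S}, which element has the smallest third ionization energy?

Si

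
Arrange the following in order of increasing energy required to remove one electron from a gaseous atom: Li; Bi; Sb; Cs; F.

Cs < Li < Bi < Sb < F

Li is in period 2, group 1; F is in period 2, group 17; Sb is in period 5, group 15; Cs is in period 6, group 1; Bi is in period 6, group 15.
Across a period the outer electron is held more tightly (higher IE₁); down a group it sits in a higher shell, more shielded, and comes off more easily.
Neither a single period nor a single group — weigh both effects.
Li > Cs: Li sits above Cs in group 1, so the down-group effect alone puts Li higher.
Bi > Li: the two effects oppose for this pair; the across-period effect wins (703 vs 520 kJ/mol).
Sb > Bi: they share group 15; the group trend gives Sb the larger value.
F > Sb: relative to Sb, both the across-period and down-group shifts push F's first ionization energy up.
For reference (kJ/mol): Li 520, F 1681, Sb 831, Cs 376, Bi 703.
So from lowest to highest: Cs < Li < Bi < Sb < F.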